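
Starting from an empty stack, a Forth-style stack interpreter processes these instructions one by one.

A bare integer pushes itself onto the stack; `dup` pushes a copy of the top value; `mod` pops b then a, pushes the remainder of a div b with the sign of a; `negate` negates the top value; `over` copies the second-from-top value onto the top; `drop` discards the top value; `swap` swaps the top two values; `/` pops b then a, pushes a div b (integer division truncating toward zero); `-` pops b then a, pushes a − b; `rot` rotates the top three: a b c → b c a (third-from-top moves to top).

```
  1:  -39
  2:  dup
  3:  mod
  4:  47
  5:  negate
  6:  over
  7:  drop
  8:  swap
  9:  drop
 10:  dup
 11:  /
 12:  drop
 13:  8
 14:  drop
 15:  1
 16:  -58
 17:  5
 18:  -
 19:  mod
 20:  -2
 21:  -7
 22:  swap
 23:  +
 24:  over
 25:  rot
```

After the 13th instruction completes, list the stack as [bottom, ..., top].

-39    → [-39]
dup    → [-39, -39]
mod    → [0]
47     → [0, 47]
negate → [0, -47]
over   → [0, -47, 0]
drop   → [0, -47]
swap   → [-47, 0]
drop   → [-47]
dup    → [-47, -47]
/      → [1]
drop   → []
8      → [8]

[8]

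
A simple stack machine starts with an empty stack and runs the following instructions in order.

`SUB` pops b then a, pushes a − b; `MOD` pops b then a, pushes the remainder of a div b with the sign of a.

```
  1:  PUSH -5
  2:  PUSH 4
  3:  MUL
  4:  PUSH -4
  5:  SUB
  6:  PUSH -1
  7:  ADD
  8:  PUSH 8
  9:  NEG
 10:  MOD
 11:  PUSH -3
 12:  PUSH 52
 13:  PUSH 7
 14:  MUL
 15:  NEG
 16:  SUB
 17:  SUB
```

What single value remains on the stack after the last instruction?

PUSH -5 → -5
PUSH 4  → -5 4
MUL     → -20
PUSH -4 → -20 -4
SUB     → -16
PUSH -1 → -16 -1
ADD     → -17
PUSH 8  → -17 8
NEG     → -17 -8
MOD     → -1
PUSH -3 → -1 -3
PUSH 52 → -1 -3 52
PUSH 7  → -1 -3 52 7
MUL     → -1 -3 364
NEG     → -1 -3 -364
SUB     → -1 361
SUB     → -362

-362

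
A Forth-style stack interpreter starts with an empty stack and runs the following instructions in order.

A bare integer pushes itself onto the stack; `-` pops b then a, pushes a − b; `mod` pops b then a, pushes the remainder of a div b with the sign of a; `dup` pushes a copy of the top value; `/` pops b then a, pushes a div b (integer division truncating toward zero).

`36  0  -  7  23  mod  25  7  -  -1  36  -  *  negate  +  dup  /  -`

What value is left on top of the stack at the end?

36      36
0       36 0
-       36
7       36 7
23      36 7 23
mod     36 7
25      36 7 25
7       36 7 25 7
-       36 7 18
-1      36 7 18 -1
36      36 7 18 -1 36
-       36 7 18 -37
*       36 7 -666
negate  36 7 666
+       36 673
dup     36 673 673
/       36 1
-       35

35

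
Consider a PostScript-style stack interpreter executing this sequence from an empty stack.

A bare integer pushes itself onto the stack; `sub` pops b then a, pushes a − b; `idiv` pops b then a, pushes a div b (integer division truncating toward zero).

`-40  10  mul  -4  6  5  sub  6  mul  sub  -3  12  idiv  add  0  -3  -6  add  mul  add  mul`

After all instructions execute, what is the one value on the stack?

4000

-40  : -40
10   : -40 10
mul  : -400
-4   : -400 -4
6    : -400 -4 6
5    : -400 -4 6 5
sub  : -400 -4 1
6    : -400 -4 1 6
mul  : -400 -4 6
sub  : -400 -10
-3   : -400 -10 -3
12   : -400 -10 -3 12
idiv : -400 -10 0
add  : -400 -10
0    : -400 -10 0
-3   : -400 -10 0 -3
-6   : -400 -10 0 -3 -6
add  : -400 -10 0 -9
mul  : -400 -10 0
add  : -400 -10
mul  : 4000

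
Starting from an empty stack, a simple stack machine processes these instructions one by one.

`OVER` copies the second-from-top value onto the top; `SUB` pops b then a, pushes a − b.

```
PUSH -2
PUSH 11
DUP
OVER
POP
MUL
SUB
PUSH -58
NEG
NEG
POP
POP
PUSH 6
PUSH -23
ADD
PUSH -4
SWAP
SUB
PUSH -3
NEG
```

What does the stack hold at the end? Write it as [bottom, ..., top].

[13, 3]

PUSH -2  → [-2]
PUSH 11  → [-2, 11]
DUP      → [-2, 11, 11]
OVER     → [-2, 11, 11, 11]
POP      → [-2, 11, 11]
MUL      → [-2, 121]
SUB      → [-123]
PUSH -58 → [-123, -58]
NEG      → [-123, 58]
NEG      → [-123, -58]
POP      → [-123]
POP      → []
PUSH 6   → [6]
PUSH -23 → [6, -23]
ADD      → [-17]
PUSH -4  → [-17, -4]
SWAP     → [-4, -17]
SUB      → [13]
PUSH -3  → [13, -3]
NEG      → [13, 3]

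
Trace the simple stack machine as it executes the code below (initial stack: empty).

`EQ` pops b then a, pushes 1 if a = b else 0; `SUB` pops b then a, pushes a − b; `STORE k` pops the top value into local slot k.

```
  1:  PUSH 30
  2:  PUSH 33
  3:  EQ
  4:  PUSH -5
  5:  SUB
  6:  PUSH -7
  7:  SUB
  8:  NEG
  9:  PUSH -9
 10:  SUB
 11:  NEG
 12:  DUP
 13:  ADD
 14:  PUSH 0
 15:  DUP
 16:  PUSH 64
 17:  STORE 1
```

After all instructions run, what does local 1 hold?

64

PUSH 30 : 30
PUSH 33 : 30 33
EQ      : 0
PUSH -5 : 0 -5
SUB     : 5
PUSH -7 : 5 -7
SUB     : 12
NEG     : -12
PUSH -9 : -12 -9
SUB     : -3
NEG     : 3
DUP     : 3 3
ADD     : 6
PUSH 0  : 6 0
DUP     : 6 0 0
PUSH 64 : 6 0 0 64
STORE 1 : 6 0 0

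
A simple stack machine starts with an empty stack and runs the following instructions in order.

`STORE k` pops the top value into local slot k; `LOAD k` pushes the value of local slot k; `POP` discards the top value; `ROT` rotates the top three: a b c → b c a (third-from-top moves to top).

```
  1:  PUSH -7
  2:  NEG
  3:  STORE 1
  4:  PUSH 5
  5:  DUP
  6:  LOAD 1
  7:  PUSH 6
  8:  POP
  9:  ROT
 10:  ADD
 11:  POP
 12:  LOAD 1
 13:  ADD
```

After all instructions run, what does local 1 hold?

7

PUSH -7 → [-7]
NEG     → [7]
STORE 1 → []
PUSH 5  → [5]
DUP     → [5, 5]
LOAD 1  → [5, 5, 7]
PUSH 6  → [5, 5, 7, 6]
POP     → [5, 5, 7]
ROT     → [5, 7, 5]
ADD     → [5, 12]
POP     → [5]
LOAD 1  → [5, 7]
ADD     → [12]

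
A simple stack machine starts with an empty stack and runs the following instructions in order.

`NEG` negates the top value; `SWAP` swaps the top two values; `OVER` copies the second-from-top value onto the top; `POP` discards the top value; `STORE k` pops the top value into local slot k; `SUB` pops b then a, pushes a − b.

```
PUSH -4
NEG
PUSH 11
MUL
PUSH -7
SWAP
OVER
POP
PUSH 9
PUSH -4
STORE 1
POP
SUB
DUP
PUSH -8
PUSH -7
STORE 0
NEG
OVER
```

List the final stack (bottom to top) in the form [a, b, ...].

PUSH -4  [-4]
NEG      [4]
PUSH 11  [4, 11]
MUL      [44]
PUSH -7  [44, -7]
SWAP     [-7, 44]
OVER     [-7, 44, -7]
POP      [-7, 44]
PUSH 9   [-7, 44, 9]
PUSH -4  [-7, 44, 9, -4]
STORE 1  [-7, 44, 9]
POP      [-7, 44]
SUB      [-51]
DUP      [-51, -51]
PUSH -8  [-51, -51, -8]
PUSH -7  [-51, -51, -8, -7]
STORE 0  [-51, -51, -8]
NEG      [-51, -51, 8]
OVER     [-51, -51, 8, -51]

[-51, -51, 8, -51]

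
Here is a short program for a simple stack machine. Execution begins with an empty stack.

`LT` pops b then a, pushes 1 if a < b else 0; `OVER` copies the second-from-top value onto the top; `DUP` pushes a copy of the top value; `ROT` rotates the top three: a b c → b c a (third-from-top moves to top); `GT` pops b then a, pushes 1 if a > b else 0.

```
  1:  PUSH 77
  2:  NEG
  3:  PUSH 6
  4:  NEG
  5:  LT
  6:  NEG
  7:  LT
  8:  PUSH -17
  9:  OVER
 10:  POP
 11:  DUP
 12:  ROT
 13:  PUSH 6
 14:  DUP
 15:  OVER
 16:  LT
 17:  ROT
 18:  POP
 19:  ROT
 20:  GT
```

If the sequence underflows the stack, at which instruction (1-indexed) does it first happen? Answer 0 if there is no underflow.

7

PUSH 77 -> [77]
NEG     -> [-77]
PUSH 6  -> [-77, 6]
NEG     -> [-77, -6]
LT      -> [1]
NEG     -> [-1]
LT  — needs 2 operands, stack has 1 → underflow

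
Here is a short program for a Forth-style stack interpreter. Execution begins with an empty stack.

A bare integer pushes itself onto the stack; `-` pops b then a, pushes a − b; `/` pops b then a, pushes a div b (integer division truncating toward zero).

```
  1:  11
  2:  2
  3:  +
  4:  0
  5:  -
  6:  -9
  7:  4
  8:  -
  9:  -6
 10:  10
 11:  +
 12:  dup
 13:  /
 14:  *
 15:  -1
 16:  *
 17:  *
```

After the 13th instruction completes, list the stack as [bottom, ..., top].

11  : 11
2   : 11 2
+   : 13
0   : 13 0
-   : 13
-9  : 13 -9
4   : 13 -9 4
-   : 13 -13
-6  : 13 -13 -6
10  : 13 -13 -6 10
+   : 13 -13 4
dup : 13 -13 4 4
/   : 13 -13 1

[13, -13, 1]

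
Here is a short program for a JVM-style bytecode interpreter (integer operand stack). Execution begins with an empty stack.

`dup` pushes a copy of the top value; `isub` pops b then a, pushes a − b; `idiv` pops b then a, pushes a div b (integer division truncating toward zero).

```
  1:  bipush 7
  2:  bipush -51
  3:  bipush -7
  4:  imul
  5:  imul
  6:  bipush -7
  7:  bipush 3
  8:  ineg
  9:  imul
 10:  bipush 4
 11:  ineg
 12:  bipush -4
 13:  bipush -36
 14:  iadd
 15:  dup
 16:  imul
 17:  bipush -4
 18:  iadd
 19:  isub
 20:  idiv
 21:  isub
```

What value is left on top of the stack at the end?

2499

bipush 7   -> 7
bipush -51 -> 7 -51
bipush -7  -> 7 -51 -7
imul       -> 7 357
imul       -> 2499
bipush -7  -> 2499 -7
bipush 3   -> 2499 -7 3
ineg       -> 2499 -7 -3
imul       -> 2499 21
bipush 4   -> 2499 21 4
ineg       -> 2499 21 -4
bipush -4  -> 2499 21 -4 -4
bipush -36 -> 2499 21 -4 -4 -36
iadd       -> 2499 21 -4 -40
dup        -> 2499 21 -4 -40 -40
imul       -> 2499 21 -4 1600
bipush -4  -> 2499 21 -4 1600 -4
iadd       -> 2499 21 -4 1596
isub       -> 2499 21 -1600
idiv       -> 2499 0
isub       -> 2499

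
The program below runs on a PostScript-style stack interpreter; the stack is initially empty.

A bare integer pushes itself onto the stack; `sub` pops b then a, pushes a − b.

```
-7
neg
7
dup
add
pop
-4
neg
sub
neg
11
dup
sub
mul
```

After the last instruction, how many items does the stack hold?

1

-7   -7
neg  7
7    7 7
dup  7 7 7
add  7 14
pop  7
-4   7 -4
neg  7 4
sub  3
neg  -3
11   -3 11
dup  -3 11 11
sub  -3 0
mul  0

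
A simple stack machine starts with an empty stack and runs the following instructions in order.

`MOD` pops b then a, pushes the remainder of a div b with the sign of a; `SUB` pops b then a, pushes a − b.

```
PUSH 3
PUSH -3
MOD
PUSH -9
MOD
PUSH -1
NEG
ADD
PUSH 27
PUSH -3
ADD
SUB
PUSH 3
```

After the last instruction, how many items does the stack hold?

2

PUSH 3  : 3
PUSH -3 : 3 -3
MOD     : 0
PUSH -9 : 0 -9
MOD     : 0
PUSH -1 : 0 -1
NEG     : 0 1
ADD     : 1
PUSH 27 : 1 27
PUSH -3 : 1 27 -3
ADD     : 1 24
SUB     : -23
PUSH 3  : -23 3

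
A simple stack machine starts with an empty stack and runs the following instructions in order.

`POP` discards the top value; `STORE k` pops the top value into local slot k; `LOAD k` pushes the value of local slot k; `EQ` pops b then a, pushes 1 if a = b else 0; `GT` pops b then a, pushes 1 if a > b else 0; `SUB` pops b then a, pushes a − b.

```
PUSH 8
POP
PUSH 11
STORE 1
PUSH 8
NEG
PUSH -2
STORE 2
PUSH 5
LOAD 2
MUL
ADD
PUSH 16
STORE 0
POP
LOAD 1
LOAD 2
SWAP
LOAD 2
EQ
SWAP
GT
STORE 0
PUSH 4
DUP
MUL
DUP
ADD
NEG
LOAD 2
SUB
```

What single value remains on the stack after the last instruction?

PUSH 8  -> 8
POP     -> (empty)
PUSH 11 -> 11
STORE 1 -> (empty)
PUSH 8  -> 8
NEG     -> -8
PUSH -2 -> -8 -2
STORE 2 -> -8
PUSH 5  -> -8 5
LOAD 2  -> -8 5 -2
MUL     -> -8 -10
ADD     -> -18
PUSH 16 -> -18 16
STORE 0 -> -18
POP     -> (empty)
LOAD 1  -> 11
LOAD 2  -> 11 -2
SWAP    -> -2 11
LOAD 2  -> -2 11 -2
EQ      -> -2 0
SWAP    -> 0 -2
GT      -> 1
STORE 0 -> (empty)
PUSH 4  -> 4
DUP     -> 4 4
MUL     -> 16
DUP     -> 16 16
ADD     -> 32
NEG     -> -32
LOAD 2  -> -32 -2
SUB     -> -30

-30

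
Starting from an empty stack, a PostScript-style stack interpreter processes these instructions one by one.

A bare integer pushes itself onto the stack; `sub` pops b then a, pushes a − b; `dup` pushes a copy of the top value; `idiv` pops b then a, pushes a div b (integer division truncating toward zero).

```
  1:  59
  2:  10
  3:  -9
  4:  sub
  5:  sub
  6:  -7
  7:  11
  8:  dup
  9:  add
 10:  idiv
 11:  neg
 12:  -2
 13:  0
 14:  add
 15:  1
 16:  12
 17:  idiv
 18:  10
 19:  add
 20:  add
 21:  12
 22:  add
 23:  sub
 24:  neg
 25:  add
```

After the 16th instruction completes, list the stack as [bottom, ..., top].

59   : [59]
10   : [59, 10]
-9   : [59, 10, -9]
sub  : [59, 19]
sub  : [40]
-7   : [40, -7]
11   : [40, -7, 11]
dup  : [40, -7, 11, 11]
add  : [40, -7, 22]
idiv : [40, 0]
neg  : [40, 0]
-2   : [40, 0, -2]
0    : [40, 0, -2, 0]
add  : [40, 0, -2]
1    : [40, 0, -2, 1]
12   : [40, 0, -2, 1, 12]

[40, 0, -2, 1, 12]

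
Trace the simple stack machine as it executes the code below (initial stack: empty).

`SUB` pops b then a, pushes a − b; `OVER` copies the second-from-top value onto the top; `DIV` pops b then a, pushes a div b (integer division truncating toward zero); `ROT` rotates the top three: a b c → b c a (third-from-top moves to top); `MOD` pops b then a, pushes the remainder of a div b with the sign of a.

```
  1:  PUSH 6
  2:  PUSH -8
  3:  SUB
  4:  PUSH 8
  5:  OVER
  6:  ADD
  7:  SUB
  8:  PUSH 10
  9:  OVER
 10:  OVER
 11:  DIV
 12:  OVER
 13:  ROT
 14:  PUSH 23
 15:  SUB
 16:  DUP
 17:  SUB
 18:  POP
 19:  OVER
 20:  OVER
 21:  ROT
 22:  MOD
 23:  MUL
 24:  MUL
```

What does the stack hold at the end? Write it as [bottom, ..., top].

PUSH 6  → [6]
PUSH -8 → [6, -8]
SUB     → [14]
PUSH 8  → [14, 8]
OVER    → [14, 8, 14]
ADD     → [14, 22]
SUB     → [-8]
PUSH 10 → [-8, 10]
OVER    → [-8, 10, -8]
OVER    → [-8, 10, -8, 10]
DIV     → [-8, 10, 0]
OVER    → [-8, 10, 0, 10]
ROT     → [-8, 0, 10, 10]
PUSH 23 → [-8, 0, 10, 10, 23]
SUB     → [-8, 0, 10, -13]
DUP     → [-8, 0, 10, -13, -13]
SUB     → [-8, 0, 10, 0]
POP     → [-8, 0, 10]
OVER    → [-8, 0, 10, 0]
OVER    → [-8, 0, 10, 0, 10]
ROT     → [-8, 0, 0, 10, 10]
MOD     → [-8, 0, 0, 0]
MUL     → [-8, 0, 0]
MUL     → [-8, 0]

[-8, 0]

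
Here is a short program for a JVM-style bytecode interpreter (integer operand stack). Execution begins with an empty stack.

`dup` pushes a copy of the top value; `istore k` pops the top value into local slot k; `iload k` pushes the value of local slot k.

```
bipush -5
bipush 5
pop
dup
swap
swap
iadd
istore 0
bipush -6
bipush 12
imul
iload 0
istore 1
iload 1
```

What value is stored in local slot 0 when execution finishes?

-10

bipush -5 → [-5]
bipush 5  → [-5, 5]
pop       → [-5]
dup       → [-5, -5]
swap      → [-5, -5]
swap      → [-5, -5]
iadd      → [-10]
istore 0  → []
bipush -6 → [-6]
bipush 12 → [-6, 12]
imul      → [-72]
iload 0   → [-72, -10]
istore 1  → [-72]
iload 1   → [-72, -10]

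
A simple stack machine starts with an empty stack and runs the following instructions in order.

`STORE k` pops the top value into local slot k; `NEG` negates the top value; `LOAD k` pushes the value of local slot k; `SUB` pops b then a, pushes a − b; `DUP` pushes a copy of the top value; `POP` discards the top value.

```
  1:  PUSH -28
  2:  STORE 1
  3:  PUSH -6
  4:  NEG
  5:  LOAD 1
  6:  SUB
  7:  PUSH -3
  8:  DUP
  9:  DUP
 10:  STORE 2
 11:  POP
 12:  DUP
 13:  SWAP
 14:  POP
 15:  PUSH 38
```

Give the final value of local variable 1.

-28

PUSH -28 -> -28
STORE 1  -> (empty)
PUSH -6  -> -6
NEG      -> 6
LOAD 1   -> 6 -28
SUB      -> 34
PUSH -3  -> 34 -3
DUP      -> 34 -3 -3
DUP      -> 34 -3 -3 -3
STORE 2  -> 34 -3 -3
POP      -> 34 -3
DUP      -> 34 -3 -3
SWAP     -> 34 -3 -3
POP      -> 34 -3
PUSH 38  -> 34 -3 38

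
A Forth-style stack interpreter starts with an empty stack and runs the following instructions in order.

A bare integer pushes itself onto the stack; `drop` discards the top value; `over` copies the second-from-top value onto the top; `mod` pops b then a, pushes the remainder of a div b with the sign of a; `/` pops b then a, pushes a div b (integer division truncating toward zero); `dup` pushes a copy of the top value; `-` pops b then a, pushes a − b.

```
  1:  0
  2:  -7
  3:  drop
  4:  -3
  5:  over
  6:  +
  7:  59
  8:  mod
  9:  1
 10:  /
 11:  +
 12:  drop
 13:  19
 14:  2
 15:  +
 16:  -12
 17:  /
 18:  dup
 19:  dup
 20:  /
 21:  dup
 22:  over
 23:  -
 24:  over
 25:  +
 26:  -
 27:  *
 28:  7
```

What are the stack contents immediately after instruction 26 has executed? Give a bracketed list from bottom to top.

[-1, 0]

0     [0]
-7    [0, -7]
drop  [0]
-3    [0, -3]
over  [0, -3, 0]
+     [0, -3]
59    [0, -3, 59]
mod   [0, -3]
1     [0, -3, 1]
/     [0, -3]
+     [-3]
drop  []
19    [19]
2     [19, 2]
+     [21]
-12   [21, -12]
/     [-1]
dup   [-1, -1]
dup   [-1, -1, -1]
/     [-1, 1]
dup   [-1, 1, 1]
over  [-1, 1, 1, 1]
-     [-1, 1, 0]
over  [-1, 1, 0, 1]
+     [-1, 1, 1]
-     [-1, 0]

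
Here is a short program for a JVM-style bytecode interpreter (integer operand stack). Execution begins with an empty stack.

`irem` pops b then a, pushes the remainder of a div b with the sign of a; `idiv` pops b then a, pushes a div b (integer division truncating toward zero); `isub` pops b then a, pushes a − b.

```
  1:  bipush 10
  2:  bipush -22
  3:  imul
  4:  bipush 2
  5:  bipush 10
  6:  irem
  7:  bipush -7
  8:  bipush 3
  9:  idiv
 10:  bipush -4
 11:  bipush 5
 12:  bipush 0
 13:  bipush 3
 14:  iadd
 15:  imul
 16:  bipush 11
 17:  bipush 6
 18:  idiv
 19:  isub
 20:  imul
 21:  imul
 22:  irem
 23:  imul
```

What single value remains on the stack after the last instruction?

bipush 10  : 10
bipush -22 : 10 -22
imul       : -220
bipush 2   : -220 2
bipush 10  : -220 2 10
irem       : -220 2
bipush -7  : -220 2 -7
bipush 3   : -220 2 -7 3
idiv       : -220 2 -2
bipush -4  : -220 2 -2 -4
bipush 5   : -220 2 -2 -4 5
bipush 0   : -220 2 -2 -4 5 0
bipush 3   : -220 2 -2 -4 5 0 3
iadd       : -220 2 -2 -4 5 3
imul       : -220 2 -2 -4 15
bipush 11  : -220 2 -2 -4 15 11
bipush 6   : -220 2 -2 -4 15 11 6
idiv       : -220 2 -2 -4 15 1
isub       : -220 2 -2 -4 14
imul       : -220 2 -2 -56
imul       : -220 2 112
irem       : -220 2
imul       : -440

-440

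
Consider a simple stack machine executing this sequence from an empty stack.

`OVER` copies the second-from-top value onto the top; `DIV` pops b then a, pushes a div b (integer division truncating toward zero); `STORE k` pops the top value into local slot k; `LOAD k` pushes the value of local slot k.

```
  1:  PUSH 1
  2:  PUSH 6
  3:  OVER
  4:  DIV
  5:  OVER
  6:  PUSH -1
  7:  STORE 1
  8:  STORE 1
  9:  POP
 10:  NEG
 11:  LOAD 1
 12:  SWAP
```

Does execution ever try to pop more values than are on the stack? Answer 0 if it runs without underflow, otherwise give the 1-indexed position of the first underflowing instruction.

0

PUSH 1  -> [1]
PUSH 6  -> [1, 6]
OVER    -> [1, 6, 1]
DIV     -> [1, 6]
OVER    -> [1, 6, 1]
PUSH -1 -> [1, 6, 1, -1]
STORE 1 -> [1, 6, 1]
STORE 1 -> [1, 6]
POP     -> [1]
NEG     -> [-1]
LOAD 1  -> [-1, 1]
SWAP    -> [1, -1]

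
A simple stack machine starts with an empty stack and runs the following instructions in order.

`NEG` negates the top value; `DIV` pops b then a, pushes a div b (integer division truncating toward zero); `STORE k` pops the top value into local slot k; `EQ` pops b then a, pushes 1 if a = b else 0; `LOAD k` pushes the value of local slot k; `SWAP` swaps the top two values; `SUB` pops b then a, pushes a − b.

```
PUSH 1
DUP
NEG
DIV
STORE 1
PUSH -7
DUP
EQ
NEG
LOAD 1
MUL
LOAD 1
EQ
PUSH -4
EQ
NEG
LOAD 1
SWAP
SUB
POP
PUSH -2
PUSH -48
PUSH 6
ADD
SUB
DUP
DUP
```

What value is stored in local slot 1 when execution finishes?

-1

PUSH 1    1
DUP       1 1
NEG       1 -1
DIV       -1
STORE 1   (empty)
PUSH -7   -7
DUP       -7 -7
EQ        1
NEG       -1
LOAD 1    -1 -1
MUL       1
LOAD 1    1 -1
EQ        0
PUSH -4   0 -4
EQ        0
NEG       0
LOAD 1    0 -1
SWAP      -1 0
SUB       -1
POP       (empty)
PUSH -2   -2
PUSH -48  -2 -48
PUSH 6    -2 -48 6
ADD       -2 -42
SUB       40
DUP       40 40
DUP       40 40 40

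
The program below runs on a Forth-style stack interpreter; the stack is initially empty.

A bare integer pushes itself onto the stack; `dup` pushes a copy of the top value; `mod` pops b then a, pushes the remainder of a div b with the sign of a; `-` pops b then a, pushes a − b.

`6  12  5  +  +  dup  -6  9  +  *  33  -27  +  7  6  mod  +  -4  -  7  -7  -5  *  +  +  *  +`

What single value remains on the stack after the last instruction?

3680

6    6
12   6 12
5    6 12 5
+    6 17
+    23
dup  23 23
-6   23 23 -6
9    23 23 -6 9
+    23 23 3
*    23 69
33   23 69 33
-27  23 69 33 -27
+    23 69 6
7    23 69 6 7
6    23 69 6 7 6
mod  23 69 6 1
+    23 69 7
-4   23 69 7 -4
-    23 69 11
7    23 69 11 7
-7   23 69 11 7 -7
-5   23 69 11 7 -7 -5
*    23 69 11 7 35
+    23 69 11 42
+    23 69 53
*    23 3657
+    3680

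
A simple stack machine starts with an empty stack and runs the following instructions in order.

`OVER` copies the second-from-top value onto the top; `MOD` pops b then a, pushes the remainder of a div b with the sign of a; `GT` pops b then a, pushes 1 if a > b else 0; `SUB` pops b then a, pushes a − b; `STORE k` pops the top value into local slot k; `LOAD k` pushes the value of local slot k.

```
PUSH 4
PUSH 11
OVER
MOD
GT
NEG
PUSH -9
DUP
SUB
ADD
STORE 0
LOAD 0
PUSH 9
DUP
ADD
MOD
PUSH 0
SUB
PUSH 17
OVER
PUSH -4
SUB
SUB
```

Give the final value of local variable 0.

PUSH 4  -> 4
PUSH 11 -> 4 11
OVER    -> 4 11 4
MOD     -> 4 3
GT      -> 1
NEG     -> -1
PUSH -9 -> -1 -9
DUP     -> -1 -9 -9
SUB     -> -1 0
ADD     -> -1
STORE 0 -> (empty)
LOAD 0  -> -1
PUSH 9  -> -1 9
DUP     -> -1 9 9
ADD     -> -1 18
MOD     -> -1
PUSH 0  -> -1 0
SUB     -> -1
PUSH 17 -> -1 17
OVER    -> -1 17 -1
PUSH -4 -> -1 17 -1 -4
SUB     -> -1 17 3
SUB     -> -1 14

-1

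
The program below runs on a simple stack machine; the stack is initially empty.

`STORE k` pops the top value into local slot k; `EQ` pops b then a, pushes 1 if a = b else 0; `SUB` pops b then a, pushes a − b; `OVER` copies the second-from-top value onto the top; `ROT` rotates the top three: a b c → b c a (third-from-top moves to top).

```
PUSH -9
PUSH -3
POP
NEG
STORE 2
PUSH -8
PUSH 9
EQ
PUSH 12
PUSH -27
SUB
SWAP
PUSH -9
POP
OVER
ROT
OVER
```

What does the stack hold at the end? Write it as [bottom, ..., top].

[0, 39, 39, 39]

PUSH -9   -9
PUSH -3   -9 -3
POP       -9
NEG       9
STORE 2   (empty)
PUSH -8   -8
PUSH 9    -8 9
EQ        0
PUSH 12   0 12
PUSH -27  0 12 -27
SUB       0 39
SWAP      39 0
PUSH -9   39 0 -9
POP       39 0
OVER      39 0 39
ROT       0 39 39
OVER      0 39 39 39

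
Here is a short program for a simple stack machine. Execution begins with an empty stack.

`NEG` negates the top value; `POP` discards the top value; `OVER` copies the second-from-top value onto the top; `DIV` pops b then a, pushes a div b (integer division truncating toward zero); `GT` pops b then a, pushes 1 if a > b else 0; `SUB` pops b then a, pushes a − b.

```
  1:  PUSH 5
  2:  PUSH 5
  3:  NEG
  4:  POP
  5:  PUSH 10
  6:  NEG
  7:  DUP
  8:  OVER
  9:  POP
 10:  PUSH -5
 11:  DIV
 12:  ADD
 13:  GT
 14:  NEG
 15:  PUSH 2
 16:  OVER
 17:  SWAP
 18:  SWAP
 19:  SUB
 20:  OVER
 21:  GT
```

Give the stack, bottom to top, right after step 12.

PUSH 5   [5]
PUSH 5   [5, 5]
NEG      [5, -5]
POP      [5]
PUSH 10  [5, 10]
NEG      [5, -10]
DUP      [5, -10, -10]
OVER     [5, -10, -10, -10]
POP      [5, -10, -10]
PUSH -5  [5, -10, -10, -5]
DIV      [5, -10, 2]
ADD      [5, -8]

[5, -8]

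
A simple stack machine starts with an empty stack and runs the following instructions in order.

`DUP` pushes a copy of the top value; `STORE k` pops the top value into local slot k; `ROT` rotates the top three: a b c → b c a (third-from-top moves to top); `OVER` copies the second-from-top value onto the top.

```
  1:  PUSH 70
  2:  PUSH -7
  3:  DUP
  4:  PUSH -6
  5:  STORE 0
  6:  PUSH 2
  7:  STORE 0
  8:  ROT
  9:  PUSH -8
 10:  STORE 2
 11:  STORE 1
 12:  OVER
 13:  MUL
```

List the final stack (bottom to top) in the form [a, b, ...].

[-7, 49]

PUSH 70  [70]
PUSH -7  [70, -7]
DUP      [70, -7, -7]
PUSH -6  [70, -7, -7, -6]
STORE 0  [70, -7, -7]
PUSH 2   [70, -7, -7, 2]
STORE 0  [70, -7, -7]
ROT      [-7, -7, 70]
PUSH -8  [-7, -7, 70, -8]
STORE 2  [-7, -7, 70]
STORE 1  [-7, -7]
OVER     [-7, -7, -7]
MUL      [-7, 49]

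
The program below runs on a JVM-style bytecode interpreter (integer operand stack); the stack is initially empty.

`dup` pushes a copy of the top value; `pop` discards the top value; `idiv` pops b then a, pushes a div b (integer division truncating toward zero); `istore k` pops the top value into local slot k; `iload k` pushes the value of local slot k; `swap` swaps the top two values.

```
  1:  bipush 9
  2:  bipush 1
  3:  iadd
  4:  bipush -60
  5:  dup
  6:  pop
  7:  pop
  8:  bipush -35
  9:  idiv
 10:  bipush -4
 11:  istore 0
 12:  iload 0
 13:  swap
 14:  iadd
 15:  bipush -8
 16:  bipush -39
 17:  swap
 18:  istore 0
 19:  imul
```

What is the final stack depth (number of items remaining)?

1

bipush 9   : [9]
bipush 1   : [9, 1]
iadd       : [10]
bipush -60 : [10, -60]
dup        : [10, -60, -60]
pop        : [10, -60]
pop        : [10]
bipush -35 : [10, -35]
idiv       : [0]
bipush -4  : [0, -4]
istore 0   : [0]
iload 0    : [0, -4]
swap       : [-4, 0]
iadd       : [-4]
bipush -8  : [-4, -8]
bipush -39 : [-4, -8, -39]
swap       : [-4, -39, -8]
istore 0   : [-4, -39]
imul       : [156]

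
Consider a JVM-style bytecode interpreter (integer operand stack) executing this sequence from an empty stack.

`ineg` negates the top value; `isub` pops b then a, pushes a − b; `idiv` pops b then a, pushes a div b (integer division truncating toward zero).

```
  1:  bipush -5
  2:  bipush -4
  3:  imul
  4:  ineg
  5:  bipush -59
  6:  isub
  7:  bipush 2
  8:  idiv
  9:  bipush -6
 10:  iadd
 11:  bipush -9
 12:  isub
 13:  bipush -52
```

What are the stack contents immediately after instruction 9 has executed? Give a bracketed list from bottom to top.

[19, -6]

bipush -5  : [-5]
bipush -4  : [-5, -4]
imul       : [20]
ineg       : [-20]
bipush -59 : [-20, -59]
isub       : [39]
bipush 2   : [39, 2]
idiv       : [19]
bipush -6  : [19, -6]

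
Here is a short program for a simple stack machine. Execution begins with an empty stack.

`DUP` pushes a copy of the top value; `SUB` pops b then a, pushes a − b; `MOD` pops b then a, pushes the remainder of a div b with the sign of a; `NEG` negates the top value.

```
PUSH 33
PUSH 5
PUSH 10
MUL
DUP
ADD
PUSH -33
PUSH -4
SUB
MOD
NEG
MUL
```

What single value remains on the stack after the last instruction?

PUSH 33  → [33]
PUSH 5   → [33, 5]
PUSH 10  → [33, 5, 10]
MUL      → [33, 50]
DUP      → [33, 50, 50]
ADD      → [33, 100]
PUSH -33 → [33, 100, -33]
PUSH -4  → [33, 100, -33, -4]
SUB      → [33, 100, -29]
MOD      → [33, 13]
NEG      → [33, -13]
MUL      → [-429]

-429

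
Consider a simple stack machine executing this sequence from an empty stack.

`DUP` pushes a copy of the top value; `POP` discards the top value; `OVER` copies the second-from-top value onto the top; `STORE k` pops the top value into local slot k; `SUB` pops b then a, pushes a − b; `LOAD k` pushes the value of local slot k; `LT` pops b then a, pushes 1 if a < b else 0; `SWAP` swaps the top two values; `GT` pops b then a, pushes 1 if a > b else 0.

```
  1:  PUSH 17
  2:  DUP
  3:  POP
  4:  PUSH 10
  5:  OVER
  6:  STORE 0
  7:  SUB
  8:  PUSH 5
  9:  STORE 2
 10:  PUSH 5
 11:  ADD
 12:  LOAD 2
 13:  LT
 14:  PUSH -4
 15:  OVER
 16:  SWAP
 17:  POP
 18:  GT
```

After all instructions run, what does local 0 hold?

17

PUSH 17 → [17]
DUP     → [17, 17]
POP     → [17]
PUSH 10 → [17, 10]
OVER    → [17, 10, 17]
STORE 0 → [17, 10]
SUB     → [7]
PUSH 5  → [7, 5]
STORE 2 → [7]
PUSH 5  → [7, 5]
ADD     → [12]
LOAD 2  → [12, 5]
LT      → [0]
PUSH -4 → [0, -4]
OVER    → [0, -4, 0]
SWAP    → [0, 0, -4]
POP     → [0, 0]
GT      → [0]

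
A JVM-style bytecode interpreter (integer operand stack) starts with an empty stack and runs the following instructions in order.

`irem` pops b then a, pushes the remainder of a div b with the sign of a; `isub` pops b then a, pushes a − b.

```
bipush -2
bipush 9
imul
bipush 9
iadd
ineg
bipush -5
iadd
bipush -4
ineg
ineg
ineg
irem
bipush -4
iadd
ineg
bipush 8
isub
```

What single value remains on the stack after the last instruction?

-4

bipush -2 : -2
bipush 9  : -2 9
imul      : -18
bipush 9  : -18 9
iadd      : -9
ineg      : 9
bipush -5 : 9 -5
iadd      : 4
bipush -4 : 4 -4
ineg      : 4 4
ineg      : 4 -4
ineg      : 4 4
irem      : 0
bipush -4 : 0 -4
iadd      : -4
ineg      : 4
bipush 8  : 4 8
isub      : -4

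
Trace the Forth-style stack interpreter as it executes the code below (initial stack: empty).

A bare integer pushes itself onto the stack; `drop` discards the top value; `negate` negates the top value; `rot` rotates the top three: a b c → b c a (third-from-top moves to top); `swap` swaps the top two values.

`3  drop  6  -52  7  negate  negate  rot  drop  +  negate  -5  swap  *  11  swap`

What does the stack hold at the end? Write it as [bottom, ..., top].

[11, -225]

3      -> [3]
drop   -> []
6      -> [6]
-52    -> [6, -52]
7      -> [6, -52, 7]
negate -> [6, -52, -7]
negate -> [6, -52, 7]
rot    -> [-52, 7, 6]
drop   -> [-52, 7]
+      -> [-45]
negate -> [45]
-5     -> [45, -5]
swap   -> [-5, 45]
*      -> [-225]
11     -> [-225, 11]
swap   -> [11, -225]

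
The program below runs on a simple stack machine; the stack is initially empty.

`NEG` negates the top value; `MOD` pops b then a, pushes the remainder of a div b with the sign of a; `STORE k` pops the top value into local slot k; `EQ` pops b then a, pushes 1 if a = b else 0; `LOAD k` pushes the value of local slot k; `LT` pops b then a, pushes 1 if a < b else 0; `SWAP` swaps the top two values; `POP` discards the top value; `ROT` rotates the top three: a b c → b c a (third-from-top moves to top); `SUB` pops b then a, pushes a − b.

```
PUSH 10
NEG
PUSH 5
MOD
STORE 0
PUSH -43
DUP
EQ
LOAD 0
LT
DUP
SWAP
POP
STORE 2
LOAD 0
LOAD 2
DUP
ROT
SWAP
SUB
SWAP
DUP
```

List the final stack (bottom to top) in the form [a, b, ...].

[0, 0, 0]

PUSH 10   10
NEG       -10
PUSH 5    -10 5
MOD       0
STORE 0   (empty)
PUSH -43  -43
DUP       -43 -43
EQ        1
LOAD 0    1 0
LT        0
DUP       0 0
SWAP      0 0
POP       0
STORE 2   (empty)
LOAD 0    0
LOAD 2    0 0
DUP       0 0 0
ROT       0 0 0
SWAP      0 0 0
SUB       0 0
SWAP      0 0
DUP       0 0 0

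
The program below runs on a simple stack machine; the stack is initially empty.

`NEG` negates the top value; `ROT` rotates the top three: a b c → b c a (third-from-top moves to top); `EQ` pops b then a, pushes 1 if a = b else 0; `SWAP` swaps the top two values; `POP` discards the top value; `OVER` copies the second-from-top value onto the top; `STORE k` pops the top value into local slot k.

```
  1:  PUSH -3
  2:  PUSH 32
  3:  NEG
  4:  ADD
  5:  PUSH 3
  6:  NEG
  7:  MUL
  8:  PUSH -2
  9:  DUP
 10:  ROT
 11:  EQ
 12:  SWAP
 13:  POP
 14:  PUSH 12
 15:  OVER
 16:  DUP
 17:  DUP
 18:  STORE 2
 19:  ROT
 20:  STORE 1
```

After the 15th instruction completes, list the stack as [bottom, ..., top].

PUSH -3 → [-3]
PUSH 32 → [-3, 32]
NEG     → [-3, -32]
ADD     → [-35]
PUSH 3  → [-35, 3]
NEG     → [-35, -3]
MUL     → [105]
PUSH -2 → [105, -2]
DUP     → [105, -2, -2]
ROT     → [-2, -2, 105]
EQ      → [-2, 0]
SWAP    → [0, -2]
POP     → [0]
PUSH 12 → [0, 12]
OVER    → [0, 12, 0]

[0, 12, 0]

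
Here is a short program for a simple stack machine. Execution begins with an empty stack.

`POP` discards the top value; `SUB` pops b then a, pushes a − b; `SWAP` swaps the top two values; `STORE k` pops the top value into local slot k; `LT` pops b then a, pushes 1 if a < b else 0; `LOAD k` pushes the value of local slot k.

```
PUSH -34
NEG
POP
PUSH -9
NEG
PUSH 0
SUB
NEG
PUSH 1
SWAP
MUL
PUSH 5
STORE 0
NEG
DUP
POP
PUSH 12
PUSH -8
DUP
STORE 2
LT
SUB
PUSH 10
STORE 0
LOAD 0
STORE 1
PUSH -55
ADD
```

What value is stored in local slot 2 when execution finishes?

-8

PUSH -34 -> [-34]
NEG      -> [34]
POP      -> []
PUSH -9  -> [-9]
NEG      -> [9]
PUSH 0   -> [9, 0]
SUB      -> [9]
NEG      -> [-9]
PUSH 1   -> [-9, 1]
SWAP     -> [1, -9]
MUL      -> [-9]
PUSH 5   -> [-9, 5]
STORE 0  -> [-9]
NEG      -> [9]
DUP      -> [9, 9]
POP      -> [9]
PUSH 12  -> [9, 12]
PUSH -8  -> [9, 12, -8]
DUP      -> [9, 12, -8, -8]
STORE 2  -> [9, 12, -8]
LT       -> [9, 0]
SUB      -> [9]
PUSH 10  -> [9, 10]
STORE 0  -> [9]
LOAD 0   -> [9, 10]
STORE 1  -> [9]
PUSH -55 -> [9, -55]
ADD      -> [-46]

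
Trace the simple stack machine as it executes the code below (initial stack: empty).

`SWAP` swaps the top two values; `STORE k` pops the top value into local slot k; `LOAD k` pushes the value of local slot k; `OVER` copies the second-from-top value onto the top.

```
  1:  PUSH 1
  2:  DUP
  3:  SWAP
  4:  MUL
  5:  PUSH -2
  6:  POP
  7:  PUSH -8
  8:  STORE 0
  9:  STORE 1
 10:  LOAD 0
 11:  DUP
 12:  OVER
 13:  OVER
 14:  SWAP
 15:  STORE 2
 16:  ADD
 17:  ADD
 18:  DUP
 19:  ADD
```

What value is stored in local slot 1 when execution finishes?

PUSH 1  -> [1]
DUP     -> [1, 1]
SWAP    -> [1, 1]
MUL     -> [1]
PUSH -2 -> [1, -2]
POP     -> [1]
PUSH -8 -> [1, -8]
STORE 0 -> [1]
STORE 1 -> []
LOAD 0  -> [-8]
DUP     -> [-8, -8]
OVER    -> [-8, -8, -8]
OVER    -> [-8, -8, -8, -8]
SWAP    -> [-8, -8, -8, -8]
STORE 2 -> [-8, -8, -8]
ADD     -> [-8, -16]
ADD     -> [-24]
DUP     -> [-24, -24]
ADD     -> [-48]

1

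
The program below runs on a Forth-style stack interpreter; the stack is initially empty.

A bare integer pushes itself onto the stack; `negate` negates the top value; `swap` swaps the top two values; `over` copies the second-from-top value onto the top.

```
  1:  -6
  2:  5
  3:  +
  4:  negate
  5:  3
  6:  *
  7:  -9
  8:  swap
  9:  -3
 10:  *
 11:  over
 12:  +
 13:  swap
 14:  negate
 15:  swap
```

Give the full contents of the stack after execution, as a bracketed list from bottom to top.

[9, -18]

-6     → [-6]
5      → [-6, 5]
+      → [-1]
negate → [1]
3      → [1, 3]
*      → [3]
-9     → [3, -9]
swap   → [-9, 3]
-3     → [-9, 3, -3]
*      → [-9, -9]
over   → [-9, -9, -9]
+      → [-9, -18]
swap   → [-18, -9]
negate → [-18, 9]
swap   → [9, -18]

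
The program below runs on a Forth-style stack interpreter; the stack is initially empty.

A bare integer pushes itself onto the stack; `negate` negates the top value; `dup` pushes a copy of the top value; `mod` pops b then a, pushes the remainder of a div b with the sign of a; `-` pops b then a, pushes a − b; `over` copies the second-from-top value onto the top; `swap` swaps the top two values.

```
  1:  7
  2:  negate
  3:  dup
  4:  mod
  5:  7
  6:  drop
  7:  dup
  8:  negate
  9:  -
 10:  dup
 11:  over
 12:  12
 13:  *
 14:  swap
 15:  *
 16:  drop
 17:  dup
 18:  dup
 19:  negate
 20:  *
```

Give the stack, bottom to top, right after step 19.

7      → 7
negate → -7
dup    → -7 -7
mod    → 0
7      → 0 7
drop   → 0
dup    → 0 0
negate → 0 0
-      → 0
dup    → 0 0
over   → 0 0 0
12     → 0 0 0 12
*      → 0 0 0
swap   → 0 0 0
*      → 0 0
drop   → 0
dup    → 0 0
dup    → 0 0 0
negate → 0 0 0

[0, 0, 0]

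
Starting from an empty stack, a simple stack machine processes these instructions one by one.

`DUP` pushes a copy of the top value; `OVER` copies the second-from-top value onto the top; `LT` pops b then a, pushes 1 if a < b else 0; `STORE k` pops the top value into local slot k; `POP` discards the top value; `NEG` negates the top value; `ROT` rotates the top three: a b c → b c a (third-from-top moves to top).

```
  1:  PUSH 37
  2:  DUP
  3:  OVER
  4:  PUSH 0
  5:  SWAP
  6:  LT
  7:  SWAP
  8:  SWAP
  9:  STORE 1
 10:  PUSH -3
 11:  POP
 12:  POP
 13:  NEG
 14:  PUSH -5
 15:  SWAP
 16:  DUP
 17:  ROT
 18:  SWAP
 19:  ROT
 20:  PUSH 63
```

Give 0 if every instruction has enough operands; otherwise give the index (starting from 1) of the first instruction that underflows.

PUSH 37 → 37
DUP     → 37 37
OVER    → 37 37 37
PUSH 0  → 37 37 37 0
SWAP    → 37 37 0 37
LT      → 37 37 1
SWAP    → 37 1 37
SWAP    → 37 37 1
STORE 1 → 37 37
PUSH -3 → 37 37 -3
POP     → 37 37
POP     → 37
NEG     → -37
PUSH -5 → -37 -5
SWAP    → -5 -37
DUP     → -5 -37 -37
ROT     → -37 -37 -5
SWAP    → -37 -5 -37
ROT     → -5 -37 -37
PUSH 63 → -5 -37 -37 63

0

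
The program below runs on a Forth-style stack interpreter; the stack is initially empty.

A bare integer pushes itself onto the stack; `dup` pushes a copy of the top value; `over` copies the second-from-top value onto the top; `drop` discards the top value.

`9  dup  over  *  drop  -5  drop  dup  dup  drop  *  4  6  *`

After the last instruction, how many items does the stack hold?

2

9     [9]
dup   [9, 9]
over  [9, 9, 9]
*     [9, 81]
drop  [9]
-5    [9, -5]
drop  [9]
dup   [9, 9]
dup   [9, 9, 9]
drop  [9, 9]
*     [81]
4     [81, 4]
6     [81, 4, 6]
*     [81, 24]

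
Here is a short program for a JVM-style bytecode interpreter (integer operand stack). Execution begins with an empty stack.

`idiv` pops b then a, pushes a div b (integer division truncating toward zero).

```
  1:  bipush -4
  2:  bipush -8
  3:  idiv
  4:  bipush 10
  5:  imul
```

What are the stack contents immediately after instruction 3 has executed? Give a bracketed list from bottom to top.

[0]

bipush -4 -> [-4]
bipush -8 -> [-4, -8]
idiv      -> [0]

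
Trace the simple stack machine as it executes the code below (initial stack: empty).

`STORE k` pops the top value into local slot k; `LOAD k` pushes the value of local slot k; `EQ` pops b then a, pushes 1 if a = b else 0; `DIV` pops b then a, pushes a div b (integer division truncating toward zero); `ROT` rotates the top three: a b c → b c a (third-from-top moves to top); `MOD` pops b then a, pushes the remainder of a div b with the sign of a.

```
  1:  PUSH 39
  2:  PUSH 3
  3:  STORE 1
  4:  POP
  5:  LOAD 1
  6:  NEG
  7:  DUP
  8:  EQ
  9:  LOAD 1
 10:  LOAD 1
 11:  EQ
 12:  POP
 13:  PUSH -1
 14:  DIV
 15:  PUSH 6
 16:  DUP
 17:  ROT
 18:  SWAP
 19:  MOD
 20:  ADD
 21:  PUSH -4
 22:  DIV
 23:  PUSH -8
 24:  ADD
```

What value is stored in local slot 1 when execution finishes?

PUSH 39 -> 39
PUSH 3  -> 39 3
STORE 1 -> 39
POP     -> (empty)
LOAD 1  -> 3
NEG     -> -3
DUP     -> -3 -3
EQ      -> 1
LOAD 1  -> 1 3
LOAD 1  -> 1 3 3
EQ      -> 1 1
POP     -> 1
PUSH -1 -> 1 -1
DIV     -> -1
PUSH 6  -> -1 6
DUP     -> -1 6 6
ROT     -> 6 6 -1
SWAP    -> 6 -1 6
MOD     -> 6 -1
ADD     -> 5
PUSH -4 -> 5 -4
DIV     -> -1
PUSH -8 -> -1 -8
ADD     -> -9

3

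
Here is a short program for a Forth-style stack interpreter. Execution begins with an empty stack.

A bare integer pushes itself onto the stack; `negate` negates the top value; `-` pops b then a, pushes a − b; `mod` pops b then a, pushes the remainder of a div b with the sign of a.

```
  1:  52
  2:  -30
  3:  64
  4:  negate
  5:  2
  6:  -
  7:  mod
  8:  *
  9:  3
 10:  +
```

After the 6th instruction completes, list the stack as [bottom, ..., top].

52     : 52
-30    : 52 -30
64     : 52 -30 64
negate : 52 -30 -64
2      : 52 -30 -64 2
-      : 52 -30 -66

[52, -30, -66]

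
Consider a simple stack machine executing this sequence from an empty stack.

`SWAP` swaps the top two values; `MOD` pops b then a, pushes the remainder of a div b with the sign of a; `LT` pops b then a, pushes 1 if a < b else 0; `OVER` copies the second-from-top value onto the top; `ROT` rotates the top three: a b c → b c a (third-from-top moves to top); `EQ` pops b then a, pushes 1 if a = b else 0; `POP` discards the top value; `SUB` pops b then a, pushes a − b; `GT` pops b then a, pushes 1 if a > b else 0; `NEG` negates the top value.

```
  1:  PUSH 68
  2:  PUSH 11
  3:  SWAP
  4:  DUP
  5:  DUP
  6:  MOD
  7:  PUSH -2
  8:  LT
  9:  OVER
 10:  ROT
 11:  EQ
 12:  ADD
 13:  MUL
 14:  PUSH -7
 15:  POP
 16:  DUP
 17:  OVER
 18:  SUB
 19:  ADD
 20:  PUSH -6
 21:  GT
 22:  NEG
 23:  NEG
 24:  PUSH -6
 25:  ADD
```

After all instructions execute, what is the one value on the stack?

PUSH 68 : [68]
PUSH 11 : [68, 11]
SWAP    : [11, 68]
DUP     : [11, 68, 68]
DUP     : [11, 68, 68, 68]
MOD     : [11, 68, 0]
PUSH -2 : [11, 68, 0, -2]
LT      : [11, 68, 0]
OVER    : [11, 68, 0, 68]
ROT     : [11, 0, 68, 68]
EQ      : [11, 0, 1]
ADD     : [11, 1]
MUL     : [11]
PUSH -7 : [11, -7]
POP     : [11]
DUP     : [11, 11]
OVER    : [11, 11, 11]
SUB     : [11, 0]
ADD     : [11]
PUSH -6 : [11, -6]
GT      : [1]
NEG     : [-1]
NEG     : [1]
PUSH -6 : [1, -6]
ADD     : [-5]

-5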